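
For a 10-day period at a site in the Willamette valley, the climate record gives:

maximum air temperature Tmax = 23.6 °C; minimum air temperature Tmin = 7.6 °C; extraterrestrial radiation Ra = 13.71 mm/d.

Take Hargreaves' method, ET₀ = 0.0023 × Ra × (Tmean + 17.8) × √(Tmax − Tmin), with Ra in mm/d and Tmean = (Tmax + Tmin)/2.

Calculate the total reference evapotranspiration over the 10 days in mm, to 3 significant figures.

Tmean = (23.6 + 7.6)/2 = 15.60 °C
ET₀ = 0.0023 × 13.71 × (15.60 + 17.8) × √16.0 = 0.0023 × 13.71 × 33.40 × 4.0000 = 4.2128 mm/d
Over 10 days: 4.2128 × 10 = 42.128 mm

42.1 mm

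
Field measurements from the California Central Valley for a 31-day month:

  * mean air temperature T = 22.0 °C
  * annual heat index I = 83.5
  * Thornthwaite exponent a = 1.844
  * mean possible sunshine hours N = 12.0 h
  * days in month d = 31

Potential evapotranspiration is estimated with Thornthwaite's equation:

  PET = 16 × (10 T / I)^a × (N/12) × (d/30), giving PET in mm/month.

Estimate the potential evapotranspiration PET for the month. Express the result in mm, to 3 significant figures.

10T/I = 10 × 22.0 / 83.5 = 2.6347
(10T/I)^a = 2.6347^1.844 = 5.9680
Uncorrected PET = 16 × 5.9680 = 95.488 mm
Correction = (N/12)(d/30) = (12.0/12)(31/30) = 1.0333
PET = 95.488 × 1.0333 = 98.668 mm/month

98.7 mm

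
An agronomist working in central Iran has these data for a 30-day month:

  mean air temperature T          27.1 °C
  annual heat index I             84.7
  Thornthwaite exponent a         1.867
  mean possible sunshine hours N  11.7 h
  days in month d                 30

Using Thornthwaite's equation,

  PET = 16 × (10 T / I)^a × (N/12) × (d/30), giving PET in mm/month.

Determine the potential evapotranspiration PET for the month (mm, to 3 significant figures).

137 mm

10T/I = 10 × 27.1 / 84.7 = 3.1995
(10T/I)^a = 3.1995^1.867 = 8.7698
Uncorrected PET = 16 × 8.7698 = 140.317 mm
Correction = (N/12)(d/30) = (11.7/12)(30/30) = 0.9750
PET = 140.317 × 0.9750 = 136.809 mm/month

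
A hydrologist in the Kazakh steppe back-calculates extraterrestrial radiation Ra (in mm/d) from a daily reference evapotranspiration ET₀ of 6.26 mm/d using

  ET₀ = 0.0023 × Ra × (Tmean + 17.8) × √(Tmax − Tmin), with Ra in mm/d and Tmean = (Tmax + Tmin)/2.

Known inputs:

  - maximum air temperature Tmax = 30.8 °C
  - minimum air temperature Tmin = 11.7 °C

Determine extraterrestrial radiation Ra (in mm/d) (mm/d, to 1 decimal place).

Tmean = 21.25 °C; √ΔT = 4.3704
Ra = ET₀ / [0.0023 × (Tmean+17.8) × √ΔT] = 6.26 / (0.0023 × 39.05 × 4.3704) = 15.948 mm/d

15.9 mm/d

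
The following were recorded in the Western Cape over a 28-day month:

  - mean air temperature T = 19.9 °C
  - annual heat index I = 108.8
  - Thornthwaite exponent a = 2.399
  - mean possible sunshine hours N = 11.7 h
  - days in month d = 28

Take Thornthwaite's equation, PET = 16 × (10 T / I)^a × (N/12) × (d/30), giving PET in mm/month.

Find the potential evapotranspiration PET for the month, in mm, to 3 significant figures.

10T/I = 10 × 19.9 / 108.8 = 1.8290
(10T/I)^a = 1.8290^2.399 = 4.2565
Uncorrected PET = 16 × 4.2565 = 68.104 mm
Correction = (N/12)(d/30) = (11.7/12)(28/30) = 0.9100
PET = 68.104 × 0.9100 = 61.975 mm/month

62.0 mm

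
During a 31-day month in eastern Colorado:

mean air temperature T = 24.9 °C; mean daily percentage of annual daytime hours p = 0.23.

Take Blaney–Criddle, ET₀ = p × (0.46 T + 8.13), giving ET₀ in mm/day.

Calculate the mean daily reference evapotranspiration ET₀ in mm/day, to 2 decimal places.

4.50 mm/day

ET₀ = 0.23 × (0.46 × 24.9 + 8.13) = 0.23 × 19.584 = 4.5043 mm/d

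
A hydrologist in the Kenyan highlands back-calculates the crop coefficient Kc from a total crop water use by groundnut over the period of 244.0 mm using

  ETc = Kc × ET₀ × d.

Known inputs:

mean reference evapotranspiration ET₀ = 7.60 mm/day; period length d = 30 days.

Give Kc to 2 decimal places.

ETc = Kc × ET₀ × d  ⇒  Kc = ETc / (ET₀ × d)
Kc = 244.0 / (7.60 × 30) = 244.0 / 228.00 = 1.0702

1.07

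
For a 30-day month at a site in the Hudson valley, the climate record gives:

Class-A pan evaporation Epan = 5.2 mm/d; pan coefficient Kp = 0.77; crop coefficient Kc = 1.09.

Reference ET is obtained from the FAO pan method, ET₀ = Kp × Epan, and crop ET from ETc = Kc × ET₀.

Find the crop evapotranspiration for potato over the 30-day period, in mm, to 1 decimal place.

130.9 mm

ET₀ = 0.77 × 5.2 = 4.0040 mm/d
ETc = Kc × ET₀ = 1.09 × 4.0040 = 4.3644 mm/d
Over 30 days: 4.3644 × 30 = 130.932 mm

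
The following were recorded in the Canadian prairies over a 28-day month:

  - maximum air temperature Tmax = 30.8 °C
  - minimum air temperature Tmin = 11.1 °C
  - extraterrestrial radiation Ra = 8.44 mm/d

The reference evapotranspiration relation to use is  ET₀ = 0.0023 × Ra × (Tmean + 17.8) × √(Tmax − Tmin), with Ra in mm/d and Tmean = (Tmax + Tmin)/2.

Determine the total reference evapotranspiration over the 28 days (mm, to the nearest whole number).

93 mm

Tmean = (30.8 + 11.1)/2 = 20.95 °C
ET₀ = 0.0023 × 8.44 × (20.95 + 17.8) × √19.7 = 0.0023 × 8.44 × 38.75 × 4.4385 = 3.3387 mm/d
Over 28 days: 3.3387 × 28 = 93.484 mm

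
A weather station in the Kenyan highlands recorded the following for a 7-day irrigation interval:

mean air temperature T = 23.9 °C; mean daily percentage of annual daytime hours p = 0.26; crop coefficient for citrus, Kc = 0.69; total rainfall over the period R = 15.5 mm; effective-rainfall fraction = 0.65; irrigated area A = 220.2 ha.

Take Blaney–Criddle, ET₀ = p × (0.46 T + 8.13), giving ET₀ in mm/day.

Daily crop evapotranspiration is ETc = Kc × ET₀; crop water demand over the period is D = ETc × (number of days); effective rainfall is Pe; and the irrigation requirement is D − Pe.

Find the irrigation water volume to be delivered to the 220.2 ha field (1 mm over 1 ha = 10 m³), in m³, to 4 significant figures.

ET₀ = 0.26 × (0.46 × 23.9 + 8.13) = 0.26 × 19.124 = 4.9722 mm/d
ETc = Kc × ET₀ = 0.69 × 4.9722 = 3.4308 mm/d
Crop demand D = ETc × 7 d = 3.4308 × 7 = 24.016 mm
Pe = 0.65 × 15.5 = 10.075 mm
D − Pe = 24.016 − 10.075 = 13.941 mm
Volume = 13.941 mm × 220.2 ha × 10 = 30698.1 m³

30700 m³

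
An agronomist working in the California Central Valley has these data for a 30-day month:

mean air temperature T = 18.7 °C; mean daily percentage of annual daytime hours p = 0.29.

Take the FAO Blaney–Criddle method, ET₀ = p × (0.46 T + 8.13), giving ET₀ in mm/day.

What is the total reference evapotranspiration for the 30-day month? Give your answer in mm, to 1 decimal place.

145.6 mm

ET₀ = 0.29 × (0.46 × 18.7 + 8.13) = 0.29 × 16.732 = 4.8523 mm/d
Monthly total = 4.8523 × 30 = 145.569 mm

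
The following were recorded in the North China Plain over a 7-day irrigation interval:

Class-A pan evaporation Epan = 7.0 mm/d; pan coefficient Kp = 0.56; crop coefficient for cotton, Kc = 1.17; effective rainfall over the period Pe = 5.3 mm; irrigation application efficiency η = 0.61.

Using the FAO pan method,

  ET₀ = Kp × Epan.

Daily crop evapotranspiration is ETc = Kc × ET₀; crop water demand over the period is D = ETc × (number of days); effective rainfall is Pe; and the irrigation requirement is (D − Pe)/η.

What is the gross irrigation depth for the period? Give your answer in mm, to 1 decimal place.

43.9 mm

ET₀ = 0.56 × 7.0 = 3.9200 mm/d
ETc = Kc × ET₀ = 1.17 × 3.9200 = 4.5864 mm/d
Crop demand D = ETc × 7 d = 4.5864 × 7 = 32.105 mm
D − Pe = 32.105 − 5.3 = 26.805 mm
Gross irrigation = 26.805 / 0.61 = 43.943 mm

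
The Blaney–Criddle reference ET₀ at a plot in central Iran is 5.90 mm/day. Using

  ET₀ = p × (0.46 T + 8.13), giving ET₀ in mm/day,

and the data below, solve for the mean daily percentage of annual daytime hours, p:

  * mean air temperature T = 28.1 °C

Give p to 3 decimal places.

0.280

p = ET₀ / (0.46 T + 8.13) = 5.90 / (0.46 × 28.1 + 8.13) = 5.90 / 21.056 = 0.2802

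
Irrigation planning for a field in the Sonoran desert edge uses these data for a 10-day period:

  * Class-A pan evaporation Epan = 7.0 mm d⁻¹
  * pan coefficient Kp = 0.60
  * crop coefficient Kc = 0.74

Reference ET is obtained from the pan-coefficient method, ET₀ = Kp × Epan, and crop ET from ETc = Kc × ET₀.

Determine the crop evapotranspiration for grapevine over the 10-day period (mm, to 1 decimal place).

ET₀ = 0.60 × 7.0 = 4.2000 mm/d
ETc = Kc × ET₀ = 0.74 × 4.2000 = 3.1080 mm/d
Over 10 days: 3.1080 × 10 = 31.080 mm

31.1 mm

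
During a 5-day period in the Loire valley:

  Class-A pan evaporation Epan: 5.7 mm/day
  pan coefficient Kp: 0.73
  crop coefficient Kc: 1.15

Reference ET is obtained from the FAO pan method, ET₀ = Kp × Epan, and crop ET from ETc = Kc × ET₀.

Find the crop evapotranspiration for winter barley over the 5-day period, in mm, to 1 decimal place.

23.9 mm

ET₀ = 0.73 × 5.7 = 4.1610 mm/d
ETc = Kc × ET₀ = 1.15 × 4.1610 = 4.7852 mm/d
Over 5 days: 4.7852 × 5 = 23.926 mm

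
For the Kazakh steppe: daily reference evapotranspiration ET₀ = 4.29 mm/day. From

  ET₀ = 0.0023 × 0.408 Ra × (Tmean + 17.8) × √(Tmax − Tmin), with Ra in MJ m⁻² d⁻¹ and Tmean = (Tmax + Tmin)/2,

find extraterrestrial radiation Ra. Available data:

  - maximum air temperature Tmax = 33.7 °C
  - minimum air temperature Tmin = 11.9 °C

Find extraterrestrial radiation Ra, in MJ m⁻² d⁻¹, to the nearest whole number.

Tmean = (33.7+11.9)/2 = 22.80 °C; ΔT = 21.8
Ra = ET₀ / [0.0023 × 0.408 × (Tmean+17.8) × √ΔT]
   = 4.29 / (0.0023 × 0.408 × 40.60 × 4.6690) = 24.117 MJ m⁻² d⁻¹

24 MJ m⁻² d⁻¹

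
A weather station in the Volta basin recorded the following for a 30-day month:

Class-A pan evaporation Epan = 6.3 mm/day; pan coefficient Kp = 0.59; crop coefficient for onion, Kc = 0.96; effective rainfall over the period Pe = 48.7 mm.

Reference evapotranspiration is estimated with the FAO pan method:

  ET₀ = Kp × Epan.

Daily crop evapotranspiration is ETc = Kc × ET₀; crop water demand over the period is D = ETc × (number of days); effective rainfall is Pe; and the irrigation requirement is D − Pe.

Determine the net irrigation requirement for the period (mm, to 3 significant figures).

ET₀ = 0.59 × 6.3 = 3.7170 mm/d
ETc = Kc × ET₀ = 0.96 × 3.7170 = 3.5683 mm/d
Crop demand D = ETc × 30 d = 3.5683 × 30 = 107.049 mm
D − Pe = 107.049 − 48.7 = 58.349 mm

58.3 mm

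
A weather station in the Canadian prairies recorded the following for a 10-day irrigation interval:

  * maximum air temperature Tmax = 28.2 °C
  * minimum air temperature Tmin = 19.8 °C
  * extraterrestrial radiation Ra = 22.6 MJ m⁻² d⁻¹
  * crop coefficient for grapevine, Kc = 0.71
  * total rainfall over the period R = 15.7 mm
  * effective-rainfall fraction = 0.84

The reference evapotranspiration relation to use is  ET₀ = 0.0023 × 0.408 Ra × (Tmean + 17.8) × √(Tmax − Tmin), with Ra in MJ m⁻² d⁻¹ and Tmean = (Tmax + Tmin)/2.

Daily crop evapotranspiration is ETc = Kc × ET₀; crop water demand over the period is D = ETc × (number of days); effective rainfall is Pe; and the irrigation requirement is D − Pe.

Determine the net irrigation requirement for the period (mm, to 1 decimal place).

Tmean = (28.2 + 19.8)/2 = 24.00 °C
0.408 Ra = 0.408 × 22.6 = 9.2208 mm/d equivalent
ET₀ = 0.0023 × 9.2208 × (24.00 + 17.8) × √8.4 = 0.0023 × 9.2208 × 41.80 × 2.8983 = 2.5693 mm/d
ETc = Kc × ET₀ = 0.71 × 2.5693 = 1.8242 mm/d
Crop demand D = ETc × 10 d = 1.8242 × 10 = 18.242 mm
Pe = 0.84 × 15.7 = 13.188 mm
D − Pe = 18.242 − 13.188 = 5.054 mm

5.1 mm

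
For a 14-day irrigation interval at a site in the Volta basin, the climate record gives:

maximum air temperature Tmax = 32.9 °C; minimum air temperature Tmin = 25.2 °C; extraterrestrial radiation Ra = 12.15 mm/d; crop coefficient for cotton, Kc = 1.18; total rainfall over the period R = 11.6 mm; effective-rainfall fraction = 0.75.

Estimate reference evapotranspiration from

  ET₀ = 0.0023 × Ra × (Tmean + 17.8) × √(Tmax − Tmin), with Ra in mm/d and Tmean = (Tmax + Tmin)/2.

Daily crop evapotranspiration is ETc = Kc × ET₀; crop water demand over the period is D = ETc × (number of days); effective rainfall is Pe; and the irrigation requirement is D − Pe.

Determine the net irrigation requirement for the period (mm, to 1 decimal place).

Tmean = (32.9 + 25.2)/2 = 29.05 °C
ET₀ = 0.0023 × 12.15 × (29.05 + 17.8) × √7.7 = 0.0023 × 12.15 × 46.85 × 2.7749 = 3.6330 mm/d
ETc = Kc × ET₀ = 1.18 × 3.6330 = 4.2869 mm/d
Crop demand D = ETc × 14 d = 4.2869 × 14 = 60.017 mm
Pe = 0.75 × 11.6 = 8.700 mm
D − Pe = 60.017 − 8.700 = 51.317 mm

51.3 mm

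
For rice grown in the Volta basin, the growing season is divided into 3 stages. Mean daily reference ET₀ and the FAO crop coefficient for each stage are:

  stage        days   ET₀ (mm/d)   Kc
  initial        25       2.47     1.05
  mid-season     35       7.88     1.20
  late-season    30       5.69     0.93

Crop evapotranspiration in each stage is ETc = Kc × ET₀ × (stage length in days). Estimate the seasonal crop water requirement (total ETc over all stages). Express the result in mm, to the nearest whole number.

initial: 1.05 × 2.47 × 25 = 64.84 mm
mid-season: 1.20 × 7.88 × 35 = 330.96 mm
late-season: 0.93 × 5.69 × 30 = 158.75 mm
Seasonal total = 554.55 mm

555 mm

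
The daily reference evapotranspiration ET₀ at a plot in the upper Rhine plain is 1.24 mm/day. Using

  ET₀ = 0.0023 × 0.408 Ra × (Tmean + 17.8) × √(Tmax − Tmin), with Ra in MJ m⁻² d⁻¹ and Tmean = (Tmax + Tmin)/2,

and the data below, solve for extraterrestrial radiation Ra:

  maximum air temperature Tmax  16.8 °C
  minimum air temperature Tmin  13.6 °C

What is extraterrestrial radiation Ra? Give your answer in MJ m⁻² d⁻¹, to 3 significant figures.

22.4 MJ m⁻² d⁻¹

Tmean = (16.8+13.6)/2 = 15.20 °C; ΔT = 3.2
Ra = ET₀ / [0.0023 × 0.408 × (Tmean+17.8) × √ΔT]
   = 1.24 / (0.0023 × 0.408 × 33.00 × 1.7889) = 22.384 MJ m⁻² d⁻¹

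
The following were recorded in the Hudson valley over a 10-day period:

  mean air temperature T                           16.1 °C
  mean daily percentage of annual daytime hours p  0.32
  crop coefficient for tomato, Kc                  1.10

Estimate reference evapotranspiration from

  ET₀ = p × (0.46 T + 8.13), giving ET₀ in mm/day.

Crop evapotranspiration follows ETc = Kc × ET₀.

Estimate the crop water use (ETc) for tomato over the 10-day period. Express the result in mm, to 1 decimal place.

ET₀ = 0.32 × (0.46 × 16.1 + 8.13) = 0.32 × 15.536 = 4.9715 mm/d
ETc = Kc × ET₀ = 1.10 × 4.9715 = 5.4687 mm/d
Over 10 days: 5.4687 × 10 = 54.687 mm

54.7 mm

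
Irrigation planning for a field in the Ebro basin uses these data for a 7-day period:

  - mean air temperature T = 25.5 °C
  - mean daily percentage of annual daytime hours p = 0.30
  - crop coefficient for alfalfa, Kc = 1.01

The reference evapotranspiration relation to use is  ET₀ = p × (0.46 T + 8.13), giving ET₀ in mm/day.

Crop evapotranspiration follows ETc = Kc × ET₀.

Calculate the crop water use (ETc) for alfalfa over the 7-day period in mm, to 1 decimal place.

42.1 mm

ET₀ = 0.30 × (0.46 × 25.5 + 8.13) = 0.30 × 19.860 = 5.9580 mm/d
ETc = Kc × ET₀ = 1.01 × 5.9580 = 6.0176 mm/d
Over 7 days: 6.0176 × 7 = 42.123 mm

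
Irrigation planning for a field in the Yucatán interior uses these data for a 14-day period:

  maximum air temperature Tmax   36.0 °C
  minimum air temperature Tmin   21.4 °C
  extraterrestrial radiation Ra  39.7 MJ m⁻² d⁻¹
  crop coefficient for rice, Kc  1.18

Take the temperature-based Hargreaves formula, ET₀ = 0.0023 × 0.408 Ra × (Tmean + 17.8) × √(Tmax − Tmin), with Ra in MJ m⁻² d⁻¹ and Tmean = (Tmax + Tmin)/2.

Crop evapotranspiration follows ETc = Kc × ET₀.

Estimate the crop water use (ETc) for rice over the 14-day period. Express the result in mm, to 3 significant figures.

Tmean = (36.0 + 21.4)/2 = 28.70 °C
0.408 Ra = 0.408 × 39.7 = 16.1976 mm/d equivalent
ET₀ = 0.0023 × 16.1976 × (28.70 + 17.8) × √14.6 = 0.0023 × 16.1976 × 46.50 × 3.8210 = 6.6192 mm/d
ETc = Kc × ET₀ = 1.18 × 6.6192 = 7.8107 mm/d
Over 14 days: 7.8107 × 14 = 109.350 mm

109 mm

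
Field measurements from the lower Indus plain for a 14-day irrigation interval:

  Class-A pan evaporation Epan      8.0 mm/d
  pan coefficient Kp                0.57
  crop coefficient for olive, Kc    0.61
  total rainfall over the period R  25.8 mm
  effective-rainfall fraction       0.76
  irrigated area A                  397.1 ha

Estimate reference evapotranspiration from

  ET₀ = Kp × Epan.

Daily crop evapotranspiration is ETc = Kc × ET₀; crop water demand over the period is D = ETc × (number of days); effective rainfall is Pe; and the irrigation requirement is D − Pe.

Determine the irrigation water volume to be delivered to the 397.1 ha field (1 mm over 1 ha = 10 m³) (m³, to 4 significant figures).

76780 m³

ET₀ = 0.57 × 8.0 = 4.5600 mm/d
ETc = Kc × ET₀ = 0.61 × 4.5600 = 2.7816 mm/d
Crop demand D = ETc × 14 d = 2.7816 × 14 = 38.942 mm
Pe = 0.76 × 25.8 = 19.608 mm
D − Pe = 38.942 − 19.608 = 19.334 mm
Volume = 19.334 mm × 397.1 ha × 10 = 76775.3 m³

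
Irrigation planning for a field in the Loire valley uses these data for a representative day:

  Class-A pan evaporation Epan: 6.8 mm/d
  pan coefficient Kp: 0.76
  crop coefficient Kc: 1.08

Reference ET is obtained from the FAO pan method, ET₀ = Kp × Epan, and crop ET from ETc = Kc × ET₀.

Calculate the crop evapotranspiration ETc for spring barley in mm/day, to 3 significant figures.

ET₀ = 0.76 × 6.8 = 5.1680 mm/d
ETc = Kc × ET₀ = 1.08 × 5.1680 = 5.5814 mm/d

5.58 mm/day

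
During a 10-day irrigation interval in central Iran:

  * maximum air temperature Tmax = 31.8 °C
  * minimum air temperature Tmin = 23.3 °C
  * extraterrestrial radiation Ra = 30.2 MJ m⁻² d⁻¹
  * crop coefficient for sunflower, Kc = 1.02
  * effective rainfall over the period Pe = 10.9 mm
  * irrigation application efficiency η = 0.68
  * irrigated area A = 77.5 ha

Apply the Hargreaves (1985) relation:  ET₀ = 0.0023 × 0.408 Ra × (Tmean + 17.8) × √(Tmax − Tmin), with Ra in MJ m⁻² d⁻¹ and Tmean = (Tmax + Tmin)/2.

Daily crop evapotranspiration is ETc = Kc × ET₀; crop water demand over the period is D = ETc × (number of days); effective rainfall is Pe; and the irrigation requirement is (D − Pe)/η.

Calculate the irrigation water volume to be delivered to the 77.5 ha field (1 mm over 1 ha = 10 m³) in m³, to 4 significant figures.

31140 m³

Tmean = (31.8 + 23.3)/2 = 27.55 °C
0.408 Ra = 0.408 × 30.2 = 12.3216 mm/d equivalent
ET₀ = 0.0023 × 12.3216 × (27.55 + 17.8) × √8.5 = 0.0023 × 12.3216 × 45.35 × 2.9155 = 3.7470 mm/d
ETc = Kc × ET₀ = 1.02 × 3.7470 = 3.8219 mm/d
Crop demand D = ETc × 10 d = 3.8219 × 10 = 38.219 mm
D − Pe = 38.219 − 10.9 = 27.319 mm
Gross irrigation = 27.319 / 0.68 = 40.175 mm
Volume = 40.175 mm × 77.5 ha × 10 = 31135.6 m³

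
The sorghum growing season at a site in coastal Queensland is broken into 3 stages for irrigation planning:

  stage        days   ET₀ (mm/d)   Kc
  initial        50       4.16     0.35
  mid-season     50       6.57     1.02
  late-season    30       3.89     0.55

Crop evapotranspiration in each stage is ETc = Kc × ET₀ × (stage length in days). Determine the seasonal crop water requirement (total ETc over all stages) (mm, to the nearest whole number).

472 mm

initial: 0.35 × 4.16 × 50 = 72.80 mm
mid-season: 1.02 × 6.57 × 50 = 335.07 mm
late-season: 0.55 × 3.89 × 30 = 64.19 mm
Seasonal total = 472.06 mm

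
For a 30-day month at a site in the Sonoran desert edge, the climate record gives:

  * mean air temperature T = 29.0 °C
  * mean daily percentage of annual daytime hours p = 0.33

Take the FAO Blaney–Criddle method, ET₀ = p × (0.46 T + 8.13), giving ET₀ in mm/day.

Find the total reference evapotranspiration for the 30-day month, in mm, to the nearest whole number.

ET₀ = 0.33 × (0.46 × 29.0 + 8.13) = 0.33 × 21.470 = 7.0851 mm/d
Monthly total = 7.0851 × 30 = 212.553 mm

213 mm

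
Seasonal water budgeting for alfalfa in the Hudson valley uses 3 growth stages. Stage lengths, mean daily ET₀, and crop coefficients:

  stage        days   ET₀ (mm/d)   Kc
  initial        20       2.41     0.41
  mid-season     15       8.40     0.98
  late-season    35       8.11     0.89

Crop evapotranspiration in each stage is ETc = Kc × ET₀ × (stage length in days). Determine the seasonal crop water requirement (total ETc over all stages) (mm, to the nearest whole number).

396 mm

initial: 0.41 × 2.41 × 20 = 19.76 mm
mid-season: 0.98 × 8.40 × 15 = 123.48 mm
late-season: 0.89 × 8.11 × 35 = 252.63 mm
Seasonal total = 395.87 mm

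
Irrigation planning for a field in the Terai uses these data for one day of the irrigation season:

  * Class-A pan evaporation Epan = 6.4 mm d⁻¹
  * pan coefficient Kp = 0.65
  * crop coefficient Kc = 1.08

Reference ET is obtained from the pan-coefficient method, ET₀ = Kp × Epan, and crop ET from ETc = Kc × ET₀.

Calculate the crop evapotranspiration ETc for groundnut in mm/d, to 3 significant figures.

4.49 mm/d

ET₀ = 0.65 × 6.4 = 4.1600 mm/d
ETc = Kc × ET₀ = 1.08 × 4.1600 = 4.4928 mm/d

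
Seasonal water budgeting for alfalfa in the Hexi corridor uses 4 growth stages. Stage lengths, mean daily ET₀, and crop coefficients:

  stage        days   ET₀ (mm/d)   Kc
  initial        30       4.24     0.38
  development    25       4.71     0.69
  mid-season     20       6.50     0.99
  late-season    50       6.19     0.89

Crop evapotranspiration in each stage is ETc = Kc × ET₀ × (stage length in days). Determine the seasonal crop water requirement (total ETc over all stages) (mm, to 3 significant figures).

534 mm

initial: 0.38 × 4.24 × 30 = 48.34 mm
development: 0.69 × 4.71 × 25 = 81.25 mm
mid-season: 0.99 × 6.50 × 20 = 128.70 mm
late-season: 0.89 × 6.19 × 50 = 275.46 mm
Seasonal total = 533.75 mm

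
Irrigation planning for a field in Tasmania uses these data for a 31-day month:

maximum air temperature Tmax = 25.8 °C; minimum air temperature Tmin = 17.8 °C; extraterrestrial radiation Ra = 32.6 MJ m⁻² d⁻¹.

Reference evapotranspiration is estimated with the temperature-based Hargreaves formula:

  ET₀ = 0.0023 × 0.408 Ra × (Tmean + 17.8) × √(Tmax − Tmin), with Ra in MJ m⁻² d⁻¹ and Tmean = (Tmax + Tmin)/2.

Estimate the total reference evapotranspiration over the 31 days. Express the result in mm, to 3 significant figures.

106 mm

Tmean = (25.8 + 17.8)/2 = 21.80 °C
0.408 Ra = 0.408 × 32.6 = 13.3008 mm/d equivalent
ET₀ = 0.0023 × 13.3008 × (21.80 + 17.8) × √8.0 = 0.0023 × 13.3008 × 39.60 × 2.8284 = 3.4264 mm/d
Over 31 days: 3.4264 × 31 = 106.218 mm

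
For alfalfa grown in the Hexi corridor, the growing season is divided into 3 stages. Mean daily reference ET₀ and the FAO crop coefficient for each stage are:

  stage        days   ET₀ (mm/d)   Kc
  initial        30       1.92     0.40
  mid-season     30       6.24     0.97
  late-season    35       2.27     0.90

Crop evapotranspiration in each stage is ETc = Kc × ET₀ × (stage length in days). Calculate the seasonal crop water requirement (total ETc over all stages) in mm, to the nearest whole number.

276 mm

initial: 0.40 × 1.92 × 30 = 23.04 mm
mid-season: 0.97 × 6.24 × 30 = 181.58 mm
late-season: 0.90 × 2.27 × 35 = 71.51 mm
Seasonal total = 276.13 mm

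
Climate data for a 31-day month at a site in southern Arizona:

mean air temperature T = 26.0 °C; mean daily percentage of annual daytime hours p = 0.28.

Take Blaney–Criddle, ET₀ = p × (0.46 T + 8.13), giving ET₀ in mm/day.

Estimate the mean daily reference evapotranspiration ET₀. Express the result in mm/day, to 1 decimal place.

ET₀ = 0.28 × (0.46 × 26.0 + 8.13) = 0.28 × 20.090 = 5.6252 mm/d

5.6 mm/day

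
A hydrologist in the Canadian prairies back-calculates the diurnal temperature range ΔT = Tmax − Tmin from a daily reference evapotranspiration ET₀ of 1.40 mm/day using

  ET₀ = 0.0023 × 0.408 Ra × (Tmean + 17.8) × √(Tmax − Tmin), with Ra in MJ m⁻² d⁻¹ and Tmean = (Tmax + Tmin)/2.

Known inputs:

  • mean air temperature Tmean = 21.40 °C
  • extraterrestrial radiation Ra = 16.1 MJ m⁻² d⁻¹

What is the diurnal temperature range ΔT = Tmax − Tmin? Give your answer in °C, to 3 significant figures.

√ΔT = ET₀ / [0.0023 × 0.408 × Ra × (Tmean+17.8)] = 1.40 / (0.0023 × 6.5688 × 39.20) = 2.3639
ΔT = 2.3639² = 5.588 °C

5.59 °C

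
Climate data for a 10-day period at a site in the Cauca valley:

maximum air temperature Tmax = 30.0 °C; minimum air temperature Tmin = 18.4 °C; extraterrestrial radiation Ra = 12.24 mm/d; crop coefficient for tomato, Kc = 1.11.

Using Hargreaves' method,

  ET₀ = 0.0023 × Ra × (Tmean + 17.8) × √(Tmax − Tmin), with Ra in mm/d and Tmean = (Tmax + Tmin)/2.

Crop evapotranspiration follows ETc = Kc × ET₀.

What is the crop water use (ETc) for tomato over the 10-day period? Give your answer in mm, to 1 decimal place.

Tmean = (30.0 + 18.4)/2 = 24.20 °C
ET₀ = 0.0023 × 12.24 × (24.20 + 17.8) × √11.6 = 0.0023 × 12.24 × 42.00 × 3.4059 = 4.0271 mm/d
ETc = Kc × ET₀ = 1.11 × 4.0271 = 4.4701 mm/d
Over 10 days: 4.4701 × 10 = 44.701 mm

44.7 mm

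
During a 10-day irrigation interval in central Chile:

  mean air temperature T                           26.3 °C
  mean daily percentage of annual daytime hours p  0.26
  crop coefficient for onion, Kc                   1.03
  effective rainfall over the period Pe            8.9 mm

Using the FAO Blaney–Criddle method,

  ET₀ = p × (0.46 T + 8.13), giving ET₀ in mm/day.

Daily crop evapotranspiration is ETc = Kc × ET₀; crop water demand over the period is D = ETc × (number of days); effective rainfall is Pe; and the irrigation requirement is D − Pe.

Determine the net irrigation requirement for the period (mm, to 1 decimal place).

ET₀ = 0.26 × (0.46 × 26.3 + 8.13) = 0.26 × 20.228 = 5.2593 mm/d
ETc = Kc × ET₀ = 1.03 × 5.2593 = 5.4171 mm/d
Crop demand D = ETc × 10 d = 5.4171 × 10 = 54.171 mm
D − Pe = 54.171 − 8.9 = 45.271 mm

45.3 mm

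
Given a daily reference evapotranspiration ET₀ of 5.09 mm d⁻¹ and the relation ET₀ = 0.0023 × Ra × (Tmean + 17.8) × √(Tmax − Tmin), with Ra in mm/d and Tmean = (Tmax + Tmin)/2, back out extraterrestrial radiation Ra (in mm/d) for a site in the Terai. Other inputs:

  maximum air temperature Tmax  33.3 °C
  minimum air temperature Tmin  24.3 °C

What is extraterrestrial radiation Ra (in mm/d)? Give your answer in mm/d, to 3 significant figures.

Tmean = 28.80 °C; √ΔT = 3.0000
Ra = ET₀ / [0.0023 × (Tmean+17.8) × √ΔT] = 5.09 / (0.0023 × 46.60 × 3.0000) = 15.830 mm/d

15.8 mm/d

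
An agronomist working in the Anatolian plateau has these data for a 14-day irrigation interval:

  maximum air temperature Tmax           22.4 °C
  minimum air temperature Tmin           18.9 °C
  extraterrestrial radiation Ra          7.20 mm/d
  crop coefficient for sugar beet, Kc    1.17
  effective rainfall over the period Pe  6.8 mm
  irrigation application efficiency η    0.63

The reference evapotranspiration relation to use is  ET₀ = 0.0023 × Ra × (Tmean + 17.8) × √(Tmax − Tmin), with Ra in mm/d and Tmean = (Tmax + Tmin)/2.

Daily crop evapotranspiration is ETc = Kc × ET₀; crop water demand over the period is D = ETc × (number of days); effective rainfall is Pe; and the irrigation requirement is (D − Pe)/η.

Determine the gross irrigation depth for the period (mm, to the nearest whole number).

Tmean = (22.4 + 18.9)/2 = 20.65 °C
ET₀ = 0.0023 × 7.20 × (20.65 + 17.8) × √3.5 = 0.0023 × 7.20 × 38.45 × 1.8708 = 1.1912 mm/d
ETc = Kc × ET₀ = 1.17 × 1.1912 = 1.3937 mm/d
Crop demand D = ETc × 14 d = 1.3937 × 14 = 19.512 mm
D − Pe = 19.512 − 6.8 = 12.712 mm
Gross irrigation = 12.712 / 0.63 = 20.178 mm

20 mm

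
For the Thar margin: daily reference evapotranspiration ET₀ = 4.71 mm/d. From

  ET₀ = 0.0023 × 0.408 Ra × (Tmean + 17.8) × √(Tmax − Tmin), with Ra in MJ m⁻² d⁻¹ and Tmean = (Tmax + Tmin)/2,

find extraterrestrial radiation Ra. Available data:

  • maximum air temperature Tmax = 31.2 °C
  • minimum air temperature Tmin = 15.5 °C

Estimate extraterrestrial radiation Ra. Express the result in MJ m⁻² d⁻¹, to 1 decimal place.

30.8 MJ m⁻² d⁻¹

Tmean = (31.2+15.5)/2 = 23.35 °C; ΔT = 15.7
Ra = ET₀ / [0.0023 × 0.408 × (Tmean+17.8) × √ΔT]
   = 4.71 / (0.0023 × 0.408 × 41.15 × 3.9623) = 30.783 MJ m⁻² d⁻¹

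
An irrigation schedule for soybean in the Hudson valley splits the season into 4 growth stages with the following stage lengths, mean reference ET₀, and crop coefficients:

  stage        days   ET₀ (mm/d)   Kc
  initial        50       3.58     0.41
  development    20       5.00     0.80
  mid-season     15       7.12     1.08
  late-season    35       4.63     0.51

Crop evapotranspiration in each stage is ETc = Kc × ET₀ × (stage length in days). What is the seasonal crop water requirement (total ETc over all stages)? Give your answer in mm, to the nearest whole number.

initial: 0.41 × 3.58 × 50 = 73.39 mm
development: 0.80 × 5.00 × 20 = 80.00 mm
mid-season: 1.08 × 7.12 × 15 = 115.34 mm
late-season: 0.51 × 4.63 × 35 = 82.65 mm
Seasonal total = 351.38 mm

351 mm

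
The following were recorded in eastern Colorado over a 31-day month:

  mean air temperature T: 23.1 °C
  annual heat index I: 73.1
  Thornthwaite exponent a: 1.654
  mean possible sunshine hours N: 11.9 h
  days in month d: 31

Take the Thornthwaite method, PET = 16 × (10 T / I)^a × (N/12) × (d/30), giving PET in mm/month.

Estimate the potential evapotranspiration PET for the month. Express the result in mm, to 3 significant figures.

10T/I = 10 × 23.1 / 73.1 = 3.1601
(10T/I)^a = 3.1601^1.654 = 6.7066
Uncorrected PET = 16 × 6.7066 = 107.306 mm
Correction = (N/12)(d/30) = (11.9/12)(31/30) = 1.0247
PET = 107.306 × 1.0247 = 109.956 mm/month

110 mm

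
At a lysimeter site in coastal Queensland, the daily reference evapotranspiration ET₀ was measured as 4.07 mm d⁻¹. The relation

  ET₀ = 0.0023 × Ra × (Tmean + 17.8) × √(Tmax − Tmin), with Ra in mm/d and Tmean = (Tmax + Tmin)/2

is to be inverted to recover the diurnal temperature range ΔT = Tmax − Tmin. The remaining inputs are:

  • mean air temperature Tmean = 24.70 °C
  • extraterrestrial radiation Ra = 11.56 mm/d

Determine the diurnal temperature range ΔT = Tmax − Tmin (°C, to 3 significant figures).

√ΔT = ET₀ / [0.0023 × Ra × (Tmean+17.8)] = 4.07 / (0.0023 × 11.56 × 42.50) = 3.6018
ΔT = 3.6018² = 12.973 °C

13.0 °C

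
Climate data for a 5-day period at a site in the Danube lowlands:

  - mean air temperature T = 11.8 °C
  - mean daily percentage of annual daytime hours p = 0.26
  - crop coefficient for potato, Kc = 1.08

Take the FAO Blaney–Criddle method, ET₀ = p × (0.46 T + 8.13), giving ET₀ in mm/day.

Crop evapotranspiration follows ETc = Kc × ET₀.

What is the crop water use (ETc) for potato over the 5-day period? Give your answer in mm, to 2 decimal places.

19.04 mm

ET₀ = 0.26 × (0.46 × 11.8 + 8.13) = 0.26 × 13.558 = 3.5251 mm/d
ETc = Kc × ET₀ = 1.08 × 3.5251 = 3.8071 mm/d
Over 5 days: 3.8071 × 5 = 19.036 mm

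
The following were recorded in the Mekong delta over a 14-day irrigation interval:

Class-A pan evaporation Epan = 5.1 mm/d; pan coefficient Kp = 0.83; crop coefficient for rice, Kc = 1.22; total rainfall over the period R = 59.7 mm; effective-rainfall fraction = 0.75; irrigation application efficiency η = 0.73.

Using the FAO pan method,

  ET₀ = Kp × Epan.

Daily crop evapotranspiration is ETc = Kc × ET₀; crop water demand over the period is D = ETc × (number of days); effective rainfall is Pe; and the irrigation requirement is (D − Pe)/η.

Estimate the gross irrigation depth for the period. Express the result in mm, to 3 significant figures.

ET₀ = 0.83 × 5.1 = 4.2330 mm/d
ETc = Kc × ET₀ = 1.22 × 4.2330 = 5.1643 mm/d
Crop demand D = ETc × 14 d = 5.1643 × 14 = 72.300 mm
Pe = 0.75 × 59.7 = 44.775 mm
D − Pe = 72.300 − 44.775 = 27.525 mm
Gross irrigation = 27.525 / 0.73 = 37.705 mm

37.7 mm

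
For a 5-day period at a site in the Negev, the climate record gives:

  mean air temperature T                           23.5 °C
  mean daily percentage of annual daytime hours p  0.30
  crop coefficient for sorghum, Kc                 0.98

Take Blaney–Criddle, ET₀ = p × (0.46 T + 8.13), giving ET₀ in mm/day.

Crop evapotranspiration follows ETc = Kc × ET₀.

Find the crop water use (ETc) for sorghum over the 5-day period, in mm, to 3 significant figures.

ET₀ = 0.30 × (0.46 × 23.5 + 8.13) = 0.30 × 18.940 = 5.6820 mm/d
ETc = Kc × ET₀ = 0.98 × 5.6820 = 5.5684 mm/d
Over 5 days: 5.5684 × 5 = 27.842 mm

27.8 mm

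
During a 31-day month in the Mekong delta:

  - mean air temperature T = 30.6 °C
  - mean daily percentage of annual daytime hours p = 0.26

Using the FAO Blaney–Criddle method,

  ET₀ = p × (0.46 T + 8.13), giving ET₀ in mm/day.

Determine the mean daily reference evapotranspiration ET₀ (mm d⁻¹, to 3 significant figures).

ET₀ = 0.26 × (0.46 × 30.6 + 8.13) = 0.26 × 22.206 = 5.7736 mm/d

5.77 mm d⁻¹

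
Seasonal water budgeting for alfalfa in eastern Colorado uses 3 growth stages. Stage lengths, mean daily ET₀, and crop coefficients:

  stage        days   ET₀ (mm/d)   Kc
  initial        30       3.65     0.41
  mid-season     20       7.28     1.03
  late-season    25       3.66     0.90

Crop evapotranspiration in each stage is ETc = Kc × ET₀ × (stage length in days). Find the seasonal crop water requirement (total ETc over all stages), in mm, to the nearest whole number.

initial: 0.41 × 3.65 × 30 = 44.90 mm
mid-season: 1.03 × 7.28 × 20 = 149.97 mm
late-season: 0.90 × 3.66 × 25 = 82.35 mm
Seasonal total = 277.22 mm

277 mm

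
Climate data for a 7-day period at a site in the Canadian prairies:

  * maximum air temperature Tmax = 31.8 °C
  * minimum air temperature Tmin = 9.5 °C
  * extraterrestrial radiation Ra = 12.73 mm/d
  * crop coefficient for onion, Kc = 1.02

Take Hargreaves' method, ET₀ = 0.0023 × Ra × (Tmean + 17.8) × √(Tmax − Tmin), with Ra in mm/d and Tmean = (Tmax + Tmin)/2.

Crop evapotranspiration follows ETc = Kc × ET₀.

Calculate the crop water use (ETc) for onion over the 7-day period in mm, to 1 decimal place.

38.0 mm

Tmean = (31.8 + 9.5)/2 = 20.65 °C
ET₀ = 0.0023 × 12.73 × (20.65 + 17.8) × √22.3 = 0.0023 × 12.73 × 38.45 × 4.7223 = 5.3163 mm/d
ETc = Kc × ET₀ = 1.02 × 5.3163 = 5.4226 mm/d
Over 7 days: 5.4226 × 7 = 37.958 mm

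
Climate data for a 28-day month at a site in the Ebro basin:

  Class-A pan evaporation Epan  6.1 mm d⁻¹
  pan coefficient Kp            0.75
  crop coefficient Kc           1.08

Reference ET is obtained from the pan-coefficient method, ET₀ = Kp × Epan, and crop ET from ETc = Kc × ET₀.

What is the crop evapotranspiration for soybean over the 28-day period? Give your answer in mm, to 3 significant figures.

138 mm

ET₀ = 0.75 × 6.1 = 4.5750 mm/d
ETc = Kc × ET₀ = 1.08 × 4.5750 = 4.9410 mm/d
Over 28 days: 4.9410 × 28 = 138.348 mm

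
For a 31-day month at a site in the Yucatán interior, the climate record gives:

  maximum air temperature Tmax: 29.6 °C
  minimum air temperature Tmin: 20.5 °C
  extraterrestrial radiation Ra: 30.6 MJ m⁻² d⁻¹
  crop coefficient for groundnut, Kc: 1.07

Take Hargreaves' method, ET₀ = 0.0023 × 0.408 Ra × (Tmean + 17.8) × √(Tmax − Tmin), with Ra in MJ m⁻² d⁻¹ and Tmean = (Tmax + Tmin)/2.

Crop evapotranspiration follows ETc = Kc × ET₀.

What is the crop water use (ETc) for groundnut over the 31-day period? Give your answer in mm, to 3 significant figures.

123 mm

Tmean = (29.6 + 20.5)/2 = 25.05 °C
0.408 Ra = 0.408 × 30.6 = 12.4848 mm/d equivalent
ET₀ = 0.0023 × 12.4848 × (25.05 + 17.8) × √9.1 = 0.0023 × 12.4848 × 42.85 × 3.0166 = 3.7117 mm/d
ETc = Kc × ET₀ = 1.07 × 3.7117 = 3.9715 mm/d
Over 31 days: 3.9715 × 31 = 123.117 mm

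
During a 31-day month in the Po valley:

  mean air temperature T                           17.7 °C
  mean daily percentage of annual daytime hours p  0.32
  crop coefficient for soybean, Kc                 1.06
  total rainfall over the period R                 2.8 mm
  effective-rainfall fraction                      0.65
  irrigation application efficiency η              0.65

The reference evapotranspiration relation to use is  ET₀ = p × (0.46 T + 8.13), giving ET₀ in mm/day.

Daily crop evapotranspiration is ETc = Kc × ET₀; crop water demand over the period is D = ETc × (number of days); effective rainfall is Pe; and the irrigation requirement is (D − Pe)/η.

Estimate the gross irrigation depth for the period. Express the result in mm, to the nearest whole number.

260 mm

ET₀ = 0.32 × (0.46 × 17.7 + 8.13) = 0.32 × 16.272 = 5.2070 mm/d
ETc = Kc × ET₀ = 1.06 × 5.2070 = 5.5194 mm/d
Crop demand D = ETc × 31 d = 5.5194 × 31 = 171.101 mm
Pe = 0.65 × 2.8 = 1.820 mm
D − Pe = 171.101 − 1.820 = 169.281 mm
Gross irrigation = 169.281 / 0.65 = 260.432 mm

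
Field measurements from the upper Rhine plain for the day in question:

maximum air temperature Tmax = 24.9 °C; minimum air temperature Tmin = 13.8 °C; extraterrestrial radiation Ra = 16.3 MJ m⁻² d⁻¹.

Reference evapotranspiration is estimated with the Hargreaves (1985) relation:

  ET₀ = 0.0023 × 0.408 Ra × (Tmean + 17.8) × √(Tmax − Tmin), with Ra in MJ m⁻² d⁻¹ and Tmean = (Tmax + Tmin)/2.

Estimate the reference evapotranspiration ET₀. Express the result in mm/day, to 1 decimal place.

1.9 mm/day

Tmean = (24.9 + 13.8)/2 = 19.35 °C
0.408 Ra = 0.408 × 16.3 = 6.6504 mm/d equivalent
ET₀ = 0.0023 × 6.6504 × (19.35 + 17.8) × √11.1 = 0.0023 × 6.6504 × 37.15 × 3.3317 = 1.8932 mm/d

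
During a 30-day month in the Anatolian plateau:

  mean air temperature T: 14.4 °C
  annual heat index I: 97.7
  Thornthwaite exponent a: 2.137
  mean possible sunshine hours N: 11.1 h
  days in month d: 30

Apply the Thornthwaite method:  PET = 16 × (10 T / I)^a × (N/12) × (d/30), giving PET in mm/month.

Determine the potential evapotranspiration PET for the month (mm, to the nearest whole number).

34 mm

10T/I = 10 × 14.4 / 97.7 = 1.4739
(10T/I)^a = 1.4739^2.137 = 2.2910
Uncorrected PET = 16 × 2.2910 = 36.656 mm
Correction = (N/12)(d/30) = (11.1/12)(30/30) = 0.9250
PET = 36.656 × 0.9250 = 33.907 mm/month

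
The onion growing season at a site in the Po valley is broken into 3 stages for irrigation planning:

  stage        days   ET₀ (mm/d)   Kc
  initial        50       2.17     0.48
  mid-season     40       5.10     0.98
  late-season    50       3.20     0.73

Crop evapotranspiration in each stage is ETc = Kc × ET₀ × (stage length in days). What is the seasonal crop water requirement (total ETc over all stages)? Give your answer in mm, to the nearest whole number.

initial: 0.48 × 2.17 × 50 = 52.08 mm
mid-season: 0.98 × 5.10 × 40 = 199.92 mm
late-season: 0.73 × 3.20 × 50 = 116.80 mm
Seasonal total = 368.80 mm

369 mm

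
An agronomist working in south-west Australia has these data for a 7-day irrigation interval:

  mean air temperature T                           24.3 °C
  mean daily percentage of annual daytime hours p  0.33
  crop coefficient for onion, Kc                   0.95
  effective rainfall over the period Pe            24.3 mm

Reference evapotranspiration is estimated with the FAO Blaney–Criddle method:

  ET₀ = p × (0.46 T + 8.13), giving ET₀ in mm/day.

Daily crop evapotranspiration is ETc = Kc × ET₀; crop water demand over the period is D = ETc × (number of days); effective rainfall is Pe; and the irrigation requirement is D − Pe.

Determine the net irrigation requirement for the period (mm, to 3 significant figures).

18.1 mm

ET₀ = 0.33 × (0.46 × 24.3 + 8.13) = 0.33 × 19.308 = 6.3716 mm/d
ETc = Kc × ET₀ = 0.95 × 6.3716 = 6.0530 mm/d
Crop demand D = ETc × 7 d = 6.0530 × 7 = 42.371 mm
D − Pe = 42.371 − 24.3 = 18.071 mm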